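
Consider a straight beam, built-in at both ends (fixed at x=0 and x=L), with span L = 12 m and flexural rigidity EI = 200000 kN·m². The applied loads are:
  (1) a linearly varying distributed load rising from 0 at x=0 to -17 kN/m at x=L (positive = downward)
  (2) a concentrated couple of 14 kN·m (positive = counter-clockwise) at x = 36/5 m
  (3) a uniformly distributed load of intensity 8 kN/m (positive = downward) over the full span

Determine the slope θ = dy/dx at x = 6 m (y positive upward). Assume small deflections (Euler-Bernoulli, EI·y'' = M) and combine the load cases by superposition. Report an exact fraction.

Load 1 — triangular load w₀=-17 kN/m (0→w₀ over full span):
  θ_1 = -w₀(2x(L-x)(L-2x)(x+2L)+x²(L-x)²)/(120LEI) = -(-17)·(2·6·(12-6)·(12-2·6)·(6+2·12)+6²·(12-6)²)/(120·12·200000) = 153/2000000 rad
Load 2 — applied couple M₀=14 kN·m at a=36/5 m (b=L-a=24/5):
  θ_2 = (R_Ax²/2 - M_Ax)/EI  [x≤a] with R_A=42/25, M_A=112/25 = ((42/25)·6²/2 - (112/25)·6)/200000 = 21/1250000 rad
Load 3 — uniform load w=8 kN/m over full span:
  θ_3 = -wx(L-x)(L-2x)/(12EI) = -8·6·(12-6)·(12-2·6)/(12·200000) = 0 rad
Superposition: θ = Σ θ_i = 933/10000000 rad ≈ 0.000093 rad

θ(6) = 933/10000000 rad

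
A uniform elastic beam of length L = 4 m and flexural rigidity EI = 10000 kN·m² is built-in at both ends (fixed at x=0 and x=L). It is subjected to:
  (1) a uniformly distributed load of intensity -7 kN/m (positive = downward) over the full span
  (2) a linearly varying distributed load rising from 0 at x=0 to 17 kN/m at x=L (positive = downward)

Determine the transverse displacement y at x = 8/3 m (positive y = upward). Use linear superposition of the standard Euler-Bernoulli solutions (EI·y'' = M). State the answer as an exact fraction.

y(8/3) = -248/2278125 m

Load 1 — uniform load w=-7 kN/m over full span:
  y_1 = -wx²(L-x)²/(24EI) = -(-7)·(8/3)²·(4-(8/3))²/(24·10000) = 56/151875 m
Load 2 — triangular load w₀=17 kN/m (0→w₀ over full span):
  y_2 = -w₀x²(L-x)²(x+2L)/(120LEI) = -17·(8/3)²·(4-(8/3))²·((8/3)+2·4)/(120·4·10000) = -1088/2278125 m
Superposition: y = Σ y_i = -248/2278125 m ≈ -0.000109 m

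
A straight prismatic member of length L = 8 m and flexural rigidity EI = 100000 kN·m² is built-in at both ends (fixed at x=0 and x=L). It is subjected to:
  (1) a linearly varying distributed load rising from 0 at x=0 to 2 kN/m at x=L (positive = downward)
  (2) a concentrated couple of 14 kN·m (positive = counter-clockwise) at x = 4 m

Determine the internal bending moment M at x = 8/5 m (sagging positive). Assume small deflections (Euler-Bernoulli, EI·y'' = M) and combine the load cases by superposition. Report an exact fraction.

Load 1 — triangular load w₀=2 kN/m (0→w₀ over full span):
  M_1 = 3w₀Lx/20 - w₀L²/30 - w₀x³/(6L) = 3·2·8·(8/5)/20 - 2·8²/30 - 2·(8/5)³/(6·8) = -224/375 kN·m
Load 2 — applied couple M₀=14 kN·m at a=4 m (b=L-a=4):
  M_2 = R_Ax - M_A  [x≤a] with R_A=21/8, M_A=7/2 = (21/8)·(8/5) - (7/2) = 7/10 kN·m
Superposition: M = Σ M_i = 77/750 kN·m ≈ 0.102667 kN·m

M(8/5) = 77/750 kN·m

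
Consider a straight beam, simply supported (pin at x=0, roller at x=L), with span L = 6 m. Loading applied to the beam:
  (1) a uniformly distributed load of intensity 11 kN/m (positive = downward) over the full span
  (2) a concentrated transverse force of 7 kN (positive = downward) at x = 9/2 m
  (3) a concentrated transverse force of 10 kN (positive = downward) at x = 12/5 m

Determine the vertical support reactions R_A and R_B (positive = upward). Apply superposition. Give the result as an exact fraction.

R_A = 163/4 kN, R_B = 169/4 kN

Load 1 — uniform load w=11 kN/m over full span:
  R_A = wL/2 = 11·6/2 = 33 kN
  R_B = wL/2 = 11·6/2 = 33 kN
Load 2 — point force P=7 kN at a=9/2 m (b=L-a=3/2):
  R_A = Pb/L = 7·(3/2)/6 = 7/4 kN
  R_B = Pa/L = 7·(9/2)/6 = 21/4 kN
Load 3 — point force P=10 kN at a=12/5 m (b=L-a=18/5):
  R_A = Pb/L = 10·(18/5)/6 = 6 kN
  R_B = Pa/L = 10·(12/5)/6 = 4 kN
Superposition: R_A = 163/4 kN, R_B = 169/4 kN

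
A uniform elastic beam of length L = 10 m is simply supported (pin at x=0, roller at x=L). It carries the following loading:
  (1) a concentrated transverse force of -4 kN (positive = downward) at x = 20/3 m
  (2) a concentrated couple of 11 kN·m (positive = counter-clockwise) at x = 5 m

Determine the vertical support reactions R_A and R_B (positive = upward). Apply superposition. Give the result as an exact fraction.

Load 1 — point force P=-4 kN at a=20/3 m (b=L-a=10/3):
  R_A = Pb/L = (-4)·(10/3)/10 = -4/3 kN
  R_B = Pa/L = (-4)·(20/3)/10 = -8/3 kN
Load 2 — applied couple M₀=11 kN·m at a=5 m (b=L-a=5):
  R_A = M₀/L = 11/10 kN
  R_B = -M₀/L = -11/10 kN
Superposition: R_A = -7/30 kN, R_B = -113/30 kN

R_A = -7/30 kN, R_B = -113/30 kN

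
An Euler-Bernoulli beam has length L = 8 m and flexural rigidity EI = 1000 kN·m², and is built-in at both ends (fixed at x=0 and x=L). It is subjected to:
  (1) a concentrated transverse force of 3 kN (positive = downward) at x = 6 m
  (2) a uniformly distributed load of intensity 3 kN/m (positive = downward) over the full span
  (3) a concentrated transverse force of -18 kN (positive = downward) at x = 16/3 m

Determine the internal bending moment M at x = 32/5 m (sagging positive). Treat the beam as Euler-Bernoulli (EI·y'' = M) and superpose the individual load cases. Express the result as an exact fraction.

Load 1 — point force P=3 kN at a=6 m (b=L-a=2):
  M_1 = Pa²(a+3b)(L-x)/L³ - Pa²b/L²  [x>a] = 3·6²·(6+3·2)·(8-(32/5))/8³ - 3·6²·2/8² = 27/40 kN·m
Load 2 — uniform load w=3 kN/m over full span:
  M_2 = wLx/2 - wL²/12 - wx²/2 = 3·8·(32/5)/2 - 3·8²/12 - 3·(32/5)²/2 = -16/25 kN·m
Load 3 — point force P=-18 kN at a=16/3 m (b=L-a=8/3):
  M_3 = Pa²(a+3b)(L-x)/L³ - Pa²b/L²  [x>a] = (-18)·(16/3)²·((16/3)+3·(8/3))·(8-(32/5))/8³ - (-18)·(16/3)²·(8/3)/8² = 0 kN·m
Superposition: M = Σ M_i = 7/200 kN·m ≈ 0.035000 kN·m

M(32/5) = 7/200 kN·m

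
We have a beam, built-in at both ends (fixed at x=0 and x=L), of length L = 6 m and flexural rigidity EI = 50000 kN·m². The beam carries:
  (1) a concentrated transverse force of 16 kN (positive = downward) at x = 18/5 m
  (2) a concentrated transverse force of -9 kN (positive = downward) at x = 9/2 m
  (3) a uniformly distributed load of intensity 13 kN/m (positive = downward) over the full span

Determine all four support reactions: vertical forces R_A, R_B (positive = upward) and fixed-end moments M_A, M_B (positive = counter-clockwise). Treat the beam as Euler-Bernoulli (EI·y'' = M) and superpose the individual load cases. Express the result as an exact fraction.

R_A = 172903/4000 kN, M_A = 182739/4000 kN·m, R_B = 167097/4000 kN, M_B = -180921/4000 kN·m

Load 1 — point force P=16 kN at a=18/5 m (b=L-a=12/5):
  R_A = Pb²(3a+b)/L³ = 16·(12/5)²·(3·(18/5)+(12/5))/6³ = 704/125 kN
  M_A = Pab²/L² = 16·(18/5)·(12/5)²/6² = 1152/125 kN·m
  R_B = Pa²(a+3b)/L³ = 16·(18/5)²·((18/5)+3·(12/5))/6³ = 1296/125 kN
  M_B = -Pa²b/L² = -16·(18/5)²·(12/5)/6² = -1728/125 kN·m
Load 2 — point force P=-9 kN at a=9/2 m (b=L-a=3/2):
  R_A = Pb²(3a+b)/L³ = (-9)·(3/2)²·(3·(9/2)+(3/2))/6³ = -45/32 kN
  M_A = Pab²/L² = (-9)·(9/2)·(3/2)²/6² = -81/32 kN·m
  R_B = Pa²(a+3b)/L³ = (-9)·(9/2)²·((9/2)+3·(3/2))/6³ = -243/32 kN
  M_B = -Pa²b/L² = -(-9)·(9/2)²·(3/2)/6² = 243/32 kN·m
Load 3 — uniform load w=13 kN/m over full span:
  R_A = wL/2 = 13·6/2 = 39 kN
  M_A = wL²/12 = 13·6²/12 = 39 kN·m
  R_B = wL/2 = 13·6/2 = 39 kN
  M_B = -wL²/12 = -13·6²/12 = -39 kN·m
Superposition: R_A = 172903/4000 kN, M_A = 182739/4000 kN·m, R_B = 167097/4000 kN, M_B = -180921/4000 kN·m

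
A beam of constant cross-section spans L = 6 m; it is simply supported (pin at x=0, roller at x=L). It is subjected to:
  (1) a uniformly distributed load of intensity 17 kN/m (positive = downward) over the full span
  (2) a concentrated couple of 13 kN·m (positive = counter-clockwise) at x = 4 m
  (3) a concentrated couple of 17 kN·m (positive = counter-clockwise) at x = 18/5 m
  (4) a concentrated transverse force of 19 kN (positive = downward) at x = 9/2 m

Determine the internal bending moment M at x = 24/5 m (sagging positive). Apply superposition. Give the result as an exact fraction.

Load 1 — uniform load w=17 kN/m over full span:
  M_1 = wx(L-x)/2 = 17·(24/5)·(6-(24/5))/2 = 1224/25 kN·m
Load 2 — applied couple M₀=13 kN·m at a=4 m (b=L-a=2):
  M_2 = M₀x/L - M₀  [x>a] = 13·(24/5)/6 - 13 = -13/5 kN·m
Load 3 — applied couple M₀=17 kN·m at a=18/5 m (b=L-a=12/5):
  M_3 = M₀x/L - M₀  [x>a] = 17·(24/5)/6 - 17 = -17/5 kN·m
Load 4 — point force P=19 kN at a=9/2 m (b=L-a=3/2):
  M_4 = Pa(L-x)/L  [x>a] = 19·(9/2)·(6-(24/5))/6 = 171/10 kN·m
Superposition: M = Σ M_i = 3003/50 kN·m ≈ 60.060000 kN·m

M(24/5) = 3003/50 kN·m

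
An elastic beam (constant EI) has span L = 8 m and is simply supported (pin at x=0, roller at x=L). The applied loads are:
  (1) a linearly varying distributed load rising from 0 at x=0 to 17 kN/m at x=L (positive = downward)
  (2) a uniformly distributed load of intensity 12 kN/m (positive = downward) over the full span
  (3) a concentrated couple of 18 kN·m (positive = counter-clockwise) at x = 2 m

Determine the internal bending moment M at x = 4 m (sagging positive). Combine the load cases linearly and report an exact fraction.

M(4) = 155 kN·m

Load 1 — triangular load w₀=17 kN/m (0→w₀ over full span):
  M_1 = w₀Lx/6 - w₀x³/(6L) = 17·8·4/6 - 17·4³/(6·8) = 68 kN·m
Load 2 — uniform load w=12 kN/m over full span:
  M_2 = wx(L-x)/2 = 12·4·(8-4)/2 = 96 kN·m
Load 3 — applied couple M₀=18 kN·m at a=2 m (b=L-a=6):
  M_3 = M₀x/L - M₀  [x>a] = 18·4/8 - 18 = -9 kN·m
Superposition: M = Σ M_i = 155 kN·m ≈ 155.000000 kN·m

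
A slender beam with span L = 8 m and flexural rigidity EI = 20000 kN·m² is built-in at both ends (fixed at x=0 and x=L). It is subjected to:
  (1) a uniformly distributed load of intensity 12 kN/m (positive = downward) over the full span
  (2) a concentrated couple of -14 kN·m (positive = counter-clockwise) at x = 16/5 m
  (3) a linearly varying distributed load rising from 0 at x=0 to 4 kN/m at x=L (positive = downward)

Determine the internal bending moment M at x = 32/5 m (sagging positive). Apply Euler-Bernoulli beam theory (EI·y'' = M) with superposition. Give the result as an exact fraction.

Load 1 — uniform load w=12 kN/m over full span:
  M_1 = wLx/2 - wL²/12 - wx²/2 = 12·8·(32/5)/2 - 12·8²/12 - 12·(32/5)²/2 = -64/25 kN·m
Load 2 — applied couple M₀=-14 kN·m at a=16/5 m (b=L-a=24/5):
  M_2 = R_Ax - M_A - M₀  [x>a] with R_A=-63/25, M_A=-42/25 = (-63/25)·(32/5) - (-42/25) - (-14) = -56/125 kN·m
Load 3 — triangular load w₀=4 kN/m (0→w₀ over full span):
  M_3 = 3w₀Lx/20 - w₀L²/30 - w₀x³/(6L) = 3·4·8·(32/5)/20 - 4·8²/30 - 4·(32/5)³/(6·8) = 128/375 kN·m
Superposition: M = Σ M_i = -8/3 kN·m ≈ -2.666667 kN·m

M(32/5) = -8/3 kN·m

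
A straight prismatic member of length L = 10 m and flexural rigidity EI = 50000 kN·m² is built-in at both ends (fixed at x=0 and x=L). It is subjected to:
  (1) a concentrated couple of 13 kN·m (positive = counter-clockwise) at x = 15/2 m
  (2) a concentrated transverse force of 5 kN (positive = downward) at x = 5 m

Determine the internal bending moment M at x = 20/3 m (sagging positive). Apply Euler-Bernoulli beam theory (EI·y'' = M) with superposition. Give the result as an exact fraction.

M(20/3) = 373/48 kN·m

Load 1 — applied couple M₀=13 kN·m at a=15/2 m (b=L-a=5/2):
  M_1 = R_Ax - M_A  [x≤a] with R_A=117/80, M_A=65/16 = (117/80)·(20/3) - (65/16) = 91/16 kN·m
Load 2 — point force P=5 kN at a=5 m (b=L-a=5):
  M_2 = Pa²(a+3b)(L-x)/L³ - Pa²b/L²  [x>a] = 5·5²·(5+3·5)·(10-(20/3))/10³ - 5·5²·5/10² = 25/12 kN·m
Superposition: M = Σ M_i = 373/48 kN·m ≈ 7.770833 kN·m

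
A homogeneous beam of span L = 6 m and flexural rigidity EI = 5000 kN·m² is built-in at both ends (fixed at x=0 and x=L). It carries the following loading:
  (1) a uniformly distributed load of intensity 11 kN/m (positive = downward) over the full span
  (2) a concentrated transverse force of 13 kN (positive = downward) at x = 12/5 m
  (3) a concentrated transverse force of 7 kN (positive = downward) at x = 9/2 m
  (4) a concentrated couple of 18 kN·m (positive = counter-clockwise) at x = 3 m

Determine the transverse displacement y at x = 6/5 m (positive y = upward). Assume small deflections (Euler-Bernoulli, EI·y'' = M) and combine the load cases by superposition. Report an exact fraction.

Load 1 — uniform load w=11 kN/m over full span:
  y_1 = -wx²(L-x)²/(24EI) = -11·(6/5)²·(6-(6/5))²/(24·5000) = -1188/390625 m
Load 2 — point force P=13 kN at a=12/5 m (b=L-a=18/5):
  y_2 = -Pb²x²(3aL-(3a+b)x)/(6L³EI)  [x≤a] = -13·(18/5)²·(6/5)²·(3·(12/5)·6-(3·(12/5)+(18/5))·(6/5))/(6·6³·5000) = -22113/19531250 m
Load 3 — point force P=7 kN at a=9/2 m (b=L-a=3/2):
  y_3 = -Pb²x²(3aL-(3a+b)x)/(6L³EI)  [x≤a] = -7·(3/2)²·(6/5)²·(3·(9/2)·6-(3·(9/2)+(3/2))·(6/5))/(6·6³·5000) = -441/2000000 m
Load 4 — applied couple M₀=18 kN·m at a=3 m (b=L-a=3):
  y_4 = (R_Ax³/6 - M_Ax²/2)/EI  [x≤a] with R_A=9/2, M_A=9/2 = ((9/2)·(6/5)³/6 - (9/2)·(6/5)²/2)/5000 = -243/625000 m
Superposition: y = Σ y_i = -5978457/1250000000 m ≈ -0.004783 m

y(6/5) = -5978457/1250000000 m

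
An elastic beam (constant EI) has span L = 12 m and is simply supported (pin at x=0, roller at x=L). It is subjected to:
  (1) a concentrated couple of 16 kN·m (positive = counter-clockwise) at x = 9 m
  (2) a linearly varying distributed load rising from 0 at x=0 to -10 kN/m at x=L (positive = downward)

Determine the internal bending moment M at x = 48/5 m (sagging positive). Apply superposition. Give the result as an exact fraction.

M(48/5) = -1808/25 kN·m

Load 1 — applied couple M₀=16 kN·m at a=9 m (b=L-a=3):
  M_1 = M₀x/L - M₀  [x>a] = 16·(48/5)/12 - 16 = -16/5 kN·m
Load 2 — triangular load w₀=-10 kN/m (0→w₀ over full span):
  M_2 = w₀Lx/6 - w₀x³/(6L) = (-10)·12·(48/5)/6 - (-10)·(48/5)³/(6·12) = -1728/25 kN·m
Superposition: M = Σ M_i = -1808/25 kN·m ≈ -72.320000 kN·m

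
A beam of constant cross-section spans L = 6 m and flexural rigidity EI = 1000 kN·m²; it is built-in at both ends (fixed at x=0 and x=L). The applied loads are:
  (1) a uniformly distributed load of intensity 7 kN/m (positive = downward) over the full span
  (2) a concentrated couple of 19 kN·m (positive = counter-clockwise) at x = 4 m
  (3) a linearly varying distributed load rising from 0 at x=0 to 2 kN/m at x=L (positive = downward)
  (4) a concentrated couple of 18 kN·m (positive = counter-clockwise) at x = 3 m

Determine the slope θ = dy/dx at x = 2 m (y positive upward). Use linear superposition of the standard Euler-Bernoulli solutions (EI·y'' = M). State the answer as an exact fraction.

Load 1 — uniform load w=7 kN/m over full span:
  θ_1 = -wx(L-x)(L-2x)/(12EI) = -7·2·(6-2)·(6-2·2)/(12·1000) = -7/750 rad
Load 2 — applied couple M₀=19 kN·m at a=4 m (b=L-a=2):
  θ_2 = (R_Ax²/2 - M_Ax)/EI  [x≤a] with R_A=38/9, M_A=19/3 = ((38/9)·2²/2 - (19/3)·2)/1000 = -19/4500 rad
Load 3 — triangular load w₀=2 kN/m (0→w₀ over full span):
  θ_3 = -w₀(2x(L-x)(L-2x)(x+2L)+x²(L-x)²)/(120LEI) = -2·(2·2·(6-2)·(6-2·2)·(2+2·6)+2²·(6-2)²)/(120·6·1000) = -8/5625 rad
Load 4 — applied couple M₀=18 kN·m at a=3 m (b=L-a=3):
  θ_4 = (R_Ax²/2 - M_Ax)/EI  [x≤a] with R_A=9/2, M_A=9/2 = ((9/2)·2²/2 - (9/2)·2)/1000 = 0 rad
Superposition: θ = Σ θ_i = -337/22500 rad ≈ -0.014978 rad

θ(2) = -337/22500 rad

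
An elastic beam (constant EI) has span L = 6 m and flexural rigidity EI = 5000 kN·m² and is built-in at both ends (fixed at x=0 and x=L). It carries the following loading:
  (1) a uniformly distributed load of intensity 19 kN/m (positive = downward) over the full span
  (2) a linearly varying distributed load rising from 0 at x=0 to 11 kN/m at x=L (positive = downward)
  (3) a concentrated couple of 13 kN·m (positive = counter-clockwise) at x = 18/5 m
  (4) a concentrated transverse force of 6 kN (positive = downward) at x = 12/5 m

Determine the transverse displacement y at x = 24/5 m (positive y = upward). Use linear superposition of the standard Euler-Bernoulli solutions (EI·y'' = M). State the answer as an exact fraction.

Load 1 — uniform load w=19 kN/m over full span:
  y_1 = -wx²(L-x)²/(24EI) = -19·(24/5)²·(6-(24/5))²/(24·5000) = -2052/390625 m
Load 2 — triangular load w₀=11 kN/m (0→w₀ over full span):
  y_2 = -w₀x²(L-x)²(x+2L)/(120LEI) = -11·(24/5)²·(6-(24/5))²·((24/5)+2·6)/(120·6·5000) = -16632/9765625 m
Load 3 — applied couple M₀=13 kN·m at a=18/5 m (b=L-a=12/5):
  y_3 = (R_Ax³/6 - M_Ax²/2 - M₀(x-a)²/2)/EI  [x>a] with R_A=78/25, M_A=104/25 = ((78/25)·(24/5)³/6 - (104/25)·(24/5)²/2 - 13·((24/5)-(18/5))²/2)/5000 = 351/7812500 m
Load 4 — point force P=6 kN at a=12/5 m (b=L-a=18/5):
  y_4 = -Pa²(L-x)²(3bL-(3b+a)(L-x))/(6L³EI)  [x>a] = -6·(12/5)²·(6-(24/5))²·(3·(18/5)·6-(3·(18/5)+(12/5))·(6-(24/5)))/(6·6³·5000) = -3672/9765625 m
Superposition: y = Σ y_i = -284661/39062500 m ≈ -0.007287 m

y(24/5) = -284661/39062500 m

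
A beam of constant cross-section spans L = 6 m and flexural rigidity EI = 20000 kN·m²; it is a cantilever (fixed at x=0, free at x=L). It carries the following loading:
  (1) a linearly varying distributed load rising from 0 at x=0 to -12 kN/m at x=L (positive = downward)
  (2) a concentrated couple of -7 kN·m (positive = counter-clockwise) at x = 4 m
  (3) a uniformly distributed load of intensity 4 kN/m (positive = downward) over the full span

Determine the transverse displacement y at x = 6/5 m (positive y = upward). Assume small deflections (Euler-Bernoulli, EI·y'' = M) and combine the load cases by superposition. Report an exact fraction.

Load 1 — triangular load w₀=-12 kN/m (0→w₀ over full span):
  y_1 = (w₀Lx³/12-w₀L²x²/6-w₀x⁵/(120L))/EI = ((-12)·6·(6/5)³/12-(-12)·6²·(6/5)²/6-(-12)·(6/5)⁵/(120·6))/20000 = 182331/39062500 m
Load 2 — applied couple M₀=-7 kN·m at a=4 m (b=L-a=2):
  y_2 = M₀x²/(2EI)  [x≤a] = (-7)·(6/5)²/(2·20000) = -63/250000 m
Load 3 — uniform load w=4 kN/m over full span:
  y_3 = -wx²(x²-4Lx+6L²)/(24EI) = -4·(6/5)²·((6/5)²-4·6·(6/5)+6·6²)/(24·20000) = -3537/1562500 m
Superposition: y = Σ y_i = 336249/156250000 m ≈ 0.002152 m

y(6/5) = 336249/156250000 m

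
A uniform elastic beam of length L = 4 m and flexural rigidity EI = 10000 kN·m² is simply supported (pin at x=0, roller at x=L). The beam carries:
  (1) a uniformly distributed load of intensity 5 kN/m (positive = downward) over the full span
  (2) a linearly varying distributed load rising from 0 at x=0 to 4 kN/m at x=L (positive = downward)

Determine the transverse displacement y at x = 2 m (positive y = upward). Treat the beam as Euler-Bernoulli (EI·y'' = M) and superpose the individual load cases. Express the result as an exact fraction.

Load 1 — uniform load w=5 kN/m over full span:
  y_1 = -wx(L³-2Lx²+x³)/(24EI) = -5·2·(4³-2·4·2²+2³)/(24·10000) = -1/600 m
Load 2 — triangular load w₀=4 kN/m (0→w₀ over full span):
  y_2 = -w₀x(7L⁴-10L²x²+3x⁴)/(360LEI) = -4·2·(7·4⁴-10·4²·2²+3·2⁴)/(360·4·10000) = -1/1500 m
Superposition: y = Σ y_i = -7/3000 m ≈ -0.002333 m

y(2) = -7/3000 m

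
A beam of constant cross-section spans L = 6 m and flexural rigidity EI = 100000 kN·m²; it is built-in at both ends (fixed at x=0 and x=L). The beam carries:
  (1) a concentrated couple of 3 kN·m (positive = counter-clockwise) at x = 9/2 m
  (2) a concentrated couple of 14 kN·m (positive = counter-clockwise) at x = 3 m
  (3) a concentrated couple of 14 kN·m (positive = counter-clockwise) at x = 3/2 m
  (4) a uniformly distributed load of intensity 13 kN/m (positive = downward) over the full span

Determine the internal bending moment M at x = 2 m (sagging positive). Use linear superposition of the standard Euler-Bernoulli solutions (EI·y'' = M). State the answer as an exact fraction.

Load 1 — applied couple M₀=3 kN·m at a=9/2 m (b=L-a=3/2):
  M_1 = R_Ax - M_A  [x≤a] with R_A=9/16, M_A=15/16 = (9/16)·2 - (15/16) = 3/16 kN·m
Load 2 — applied couple M₀=14 kN·m at a=3 m (b=L-a=3):
  M_2 = R_Ax - M_A  [x≤a] with R_A=7/2, M_A=7/2 = (7/2)·2 - (7/2) = 7/2 kN·m
Load 3 — applied couple M₀=14 kN·m at a=3/2 m (b=L-a=9/2):
  M_3 = R_Ax - M_A - M₀  [x>a] with R_A=21/8, M_A=-21/8 = (21/8)·2 - (-21/8) - 14 = -49/8 kN·m
Load 4 — uniform load w=13 kN/m over full span:
  M_4 = wLx/2 - wL²/12 - wx²/2 = 13·6·2/2 - 13·6²/12 - 13·2²/2 = 13 kN·m
Superposition: M = Σ M_i = 169/16 kN·m ≈ 10.562500 kN·m

M(2) = 169/16 kN·m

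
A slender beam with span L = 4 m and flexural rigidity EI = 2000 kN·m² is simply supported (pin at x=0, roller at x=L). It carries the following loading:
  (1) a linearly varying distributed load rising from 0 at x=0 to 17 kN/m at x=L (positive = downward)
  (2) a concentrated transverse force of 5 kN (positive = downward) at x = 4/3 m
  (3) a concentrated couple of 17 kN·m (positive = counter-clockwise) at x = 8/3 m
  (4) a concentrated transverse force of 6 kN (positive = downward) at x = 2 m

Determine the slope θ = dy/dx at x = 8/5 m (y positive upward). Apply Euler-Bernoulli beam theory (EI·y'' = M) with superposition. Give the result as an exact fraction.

Load 1 — triangular load w₀=17 kN/m (0→w₀ over full span):
  θ_1 = -w₀(7L⁴-30L²x²+15x⁴)/(360LEI) = -17·(7·4⁴-30·4²·(8/5)²+15·(8/5)⁴)/(360·4·2000) = -5491/1406250 rad
Load 2 — point force P=5 kN at a=4/3 m (b=L-a=8/3):
  θ_2 = -Pa(2L²-6Lx+3x²+a²)/(6LEI)  [x>a] = -5·(4/3)·(2·4²-6·4·(8/5)+3·(8/5)²+(4/3)²)/(6·4·2000) = -43/101250 rad
Load 3 — applied couple M₀=17 kN·m at a=8/3 m (b=L-a=4/3):
  θ_3 = (M₀x²/(2L)+C₁)/EI  [x≤a] with C₁=M₀(3b²-L²)/(6L)=-68/9 = (17·(8/5)²/(2·4)+(-68/9))/2000 = -119/112500 rad
Load 4 — point force P=6 kN at a=2 m (b=L-a=2):
  θ_4 = -Pb(L²-b²-3x²)/(6LEI)  [x≤a] = -6·2·(4²-2²-3·(8/5)²)/(6·4·2000) = -27/25000 rad
Superposition: θ = Σ θ_i = -327401/50625000 rad ≈ -0.006467 rad

θ(8/5) = -327401/50625000 rad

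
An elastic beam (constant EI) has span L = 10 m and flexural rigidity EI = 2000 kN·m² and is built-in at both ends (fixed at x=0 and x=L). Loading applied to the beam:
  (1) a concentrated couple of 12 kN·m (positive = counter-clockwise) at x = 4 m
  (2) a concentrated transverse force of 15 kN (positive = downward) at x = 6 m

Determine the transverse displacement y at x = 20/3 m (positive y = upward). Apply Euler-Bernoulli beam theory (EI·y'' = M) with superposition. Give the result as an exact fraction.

Load 1 — applied couple M₀=12 kN·m at a=4 m (b=L-a=6):
  y_1 = (R_Ax³/6 - M_Ax²/2 - M₀(x-a)²/2)/EI  [x>a] with R_A=216/125, M_A=36/25 = ((216/125)·(20/3)³/6 - (36/25)·(20/3)²/2 - 12·((20/3)-4)²/2)/2000 = 2/375 m
Load 2 — point force P=15 kN at a=6 m (b=L-a=4):
  y_2 = -Pa²(L-x)²(3bL-(3b+a)(L-x))/(6L³EI)  [x>a] = -15·6²·(10-(20/3))²·(3·4·10-(3·4+6)·(10-(20/3)))/(6·10³·2000) = -3/100 m
Superposition: y = Σ y_i = -37/1500 m ≈ -0.024667 m

y(20/3) = -37/1500 m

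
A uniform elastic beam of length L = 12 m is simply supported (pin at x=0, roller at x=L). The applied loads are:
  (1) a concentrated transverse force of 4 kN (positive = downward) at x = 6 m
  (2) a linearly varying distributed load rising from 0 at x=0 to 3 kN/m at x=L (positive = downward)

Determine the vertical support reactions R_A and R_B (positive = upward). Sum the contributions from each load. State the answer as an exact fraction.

R_A = 8 kN, R_B = 14 kN

Load 1 — point force P=4 kN at a=6 m (b=L-a=6):
  R_A = Pb/L = 4·6/12 = 2 kN
  R_B = Pa/L = 4·6/12 = 2 kN
Load 2 — triangular load w₀=3 kN/m (0→w₀ over full span):
  R_A = w₀L/6 = 3·12/6 = 6 kN
  R_B = w₀L/3 = 3·12/3 = 12 kN
Superposition: R_A = 8 kN, R_B = 14 kN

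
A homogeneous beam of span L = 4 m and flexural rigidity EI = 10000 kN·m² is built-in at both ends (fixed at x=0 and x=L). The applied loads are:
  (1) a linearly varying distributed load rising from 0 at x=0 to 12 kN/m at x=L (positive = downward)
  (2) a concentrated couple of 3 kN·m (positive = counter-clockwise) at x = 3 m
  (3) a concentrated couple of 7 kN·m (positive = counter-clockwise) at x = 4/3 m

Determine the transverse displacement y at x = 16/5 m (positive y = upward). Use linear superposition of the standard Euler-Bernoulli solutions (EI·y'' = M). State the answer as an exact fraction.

y(16/5) = -432971/2812500000 m

Load 1 — triangular load w₀=12 kN/m (0→w₀ over full span):
  y_1 = -w₀x²(L-x)²(x+2L)/(120LEI) = -12·(16/5)²·(4-(16/5))²·((16/5)+2·4)/(120·4·10000) = -1792/9765625 m
Load 2 — applied couple M₀=3 kN·m at a=3 m (b=L-a=1):
  y_2 = (R_Ax³/6 - M_Ax²/2 - M₀(x-a)²/2)/EI  [x>a] with R_A=27/32, M_A=15/16 = ((27/32)·(16/5)³/6 - (15/16)·(16/5)²/2 - 3·((16/5)-3)²/2)/10000 = -63/2500000 m
Load 3 — applied couple M₀=7 kN·m at a=4/3 m (b=L-a=8/3):
  y_3 = (R_Ax³/6 - M_Ax²/2 - M₀(x-a)²/2)/EI  [x>a] with R_A=7/3, M_A=0 = ((7/3)·(16/5)³/6 - 0·(16/5)²/2 - 7·((16/5)-(4/3))²/2)/10000 = 77/1406250 m
Superposition: y = Σ y_i = -432971/2812500000 m ≈ -0.000154 m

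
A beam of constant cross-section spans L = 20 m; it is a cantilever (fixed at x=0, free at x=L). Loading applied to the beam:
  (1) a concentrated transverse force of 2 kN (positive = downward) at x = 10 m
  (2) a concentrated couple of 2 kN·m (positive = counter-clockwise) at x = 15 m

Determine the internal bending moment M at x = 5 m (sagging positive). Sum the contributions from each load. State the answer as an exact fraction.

M(5) = -8 kN·m

Load 1 — point force P=2 kN at a=10 m (b=L-a=10):
  M_1 = -P(a-x)  [x≤a] = -2·(10-5) = -10 kN·m
Load 2 — applied couple M₀=2 kN·m at a=15 m (b=L-a=5):
  M_2 = M₀  [x≤a] = 2 = 2 kN·m
Superposition: M = Σ M_i = -8 kN·m ≈ -8.000000 kN·m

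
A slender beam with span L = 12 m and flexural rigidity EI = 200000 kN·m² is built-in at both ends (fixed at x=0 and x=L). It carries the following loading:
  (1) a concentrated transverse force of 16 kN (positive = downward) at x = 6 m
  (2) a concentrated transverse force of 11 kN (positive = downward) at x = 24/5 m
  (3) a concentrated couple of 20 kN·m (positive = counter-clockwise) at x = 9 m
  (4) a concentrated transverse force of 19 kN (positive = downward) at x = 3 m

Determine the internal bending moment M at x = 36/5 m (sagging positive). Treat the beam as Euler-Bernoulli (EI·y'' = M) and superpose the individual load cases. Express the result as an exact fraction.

M(36/5) = 311261/10000 kN·m

Load 1 — point force P=16 kN at a=6 m (b=L-a=6):
  M_1 = Pa²(a+3b)(L-x)/L³ - Pa²b/L²  [x>a] = 16·6²·(6+3·6)·(12-(36/5))/12³ - 16·6²·6/12² = 72/5 kN·m
Load 2 — point force P=11 kN at a=24/5 m (b=L-a=36/5):
  M_2 = Pa²(a+3b)(L-x)/L³ - Pa²b/L²  [x>a] = 11·(24/5)²·((24/5)+3·(36/5))·(12-(36/5))/12³ - 11·(24/5)²·(36/5)/12² = 3696/625 kN·m
Load 3 — applied couple M₀=20 kN·m at a=9 m (b=L-a=3):
  M_3 = R_Ax - M_A  [x≤a] with R_A=15/8, M_A=25/4 = (15/8)·(36/5) - (25/4) = 29/4 kN·m
Load 4 — point force P=19 kN at a=3 m (b=L-a=9):
  M_4 = Pa²(a+3b)(L-x)/L³ - Pa²b/L²  [x>a] = 19·3²·(3+3·9)·(12-(36/5))/12³ - 19·3²·9/12² = 57/16 kN·m
Superposition: M = Σ M_i = 311261/10000 kN·m ≈ 31.126100 kN·m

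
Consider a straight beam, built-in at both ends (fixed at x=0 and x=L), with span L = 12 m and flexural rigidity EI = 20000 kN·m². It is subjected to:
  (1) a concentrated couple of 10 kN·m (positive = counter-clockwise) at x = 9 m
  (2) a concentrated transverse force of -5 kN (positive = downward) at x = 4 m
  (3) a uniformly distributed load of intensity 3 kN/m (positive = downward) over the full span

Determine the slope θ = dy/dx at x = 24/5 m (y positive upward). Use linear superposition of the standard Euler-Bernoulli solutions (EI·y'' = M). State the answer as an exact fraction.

θ(24/5) = -2917/2500000 rad

Load 1 — applied couple M₀=10 kN·m at a=9 m (b=L-a=3):
  θ_1 = (R_Ax²/2 - M_Ax)/EI  [x≤a] with R_A=15/16, M_A=25/8 = ((15/16)·(24/5)²/2 - (25/8)·(24/5))/20000 = -21/100000 rad
Load 2 — point force P=-5 kN at a=4 m (b=L-a=8):
  θ_2 = Pa²(L-x)(2bL-(3b+a)(L-x))/(2L³EI)  [x>a] = (-5)·4²·(12-(24/5))·(2·8·12-(3·8+4)·(12-(24/5)))/(2·12³·20000) = 1/12500 rad
Load 3 — uniform load w=3 kN/m over full span:
  θ_3 = -wx(L-x)(L-2x)/(12EI) = -3·(24/5)·(12-(24/5))·(12-2·(24/5))/(12·20000) = -81/78125 rad
Superposition: θ = Σ θ_i = -2917/2500000 rad ≈ -0.001167 rad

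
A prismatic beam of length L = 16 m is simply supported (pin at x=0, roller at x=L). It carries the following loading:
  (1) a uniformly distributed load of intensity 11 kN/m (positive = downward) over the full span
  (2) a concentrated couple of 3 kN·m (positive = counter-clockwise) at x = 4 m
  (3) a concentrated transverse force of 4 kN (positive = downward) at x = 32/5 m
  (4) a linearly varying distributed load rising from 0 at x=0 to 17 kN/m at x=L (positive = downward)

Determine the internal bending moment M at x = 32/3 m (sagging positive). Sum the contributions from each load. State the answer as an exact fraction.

Load 1 — uniform load w=11 kN/m over full span:
  M_1 = wx(L-x)/2 = 11·(32/3)·(16-(32/3))/2 = 2816/9 kN·m
Load 2 — applied couple M₀=3 kN·m at a=4 m (b=L-a=12):
  M_2 = M₀x/L - M₀  [x>a] = 3·(32/3)/16 - 3 = -1 kN·m
Load 3 — point force P=4 kN at a=32/5 m (b=L-a=48/5):
  M_3 = Pa(L-x)/L  [x>a] = 4·(32/5)·(16-(32/3))/16 = 128/15 kN·m
Load 4 — triangular load w₀=17 kN/m (0→w₀ over full span):
  M_4 = w₀Lx/6 - w₀x³/(6L) = 17·16·(32/3)/6 - 17·(32/3)³/(6·16) = 21760/81 kN·m
Superposition: M = Σ M_i = 238571/405 kN·m ≈ 589.064198 kN·m

M(32/3) = 238571/405 kN·m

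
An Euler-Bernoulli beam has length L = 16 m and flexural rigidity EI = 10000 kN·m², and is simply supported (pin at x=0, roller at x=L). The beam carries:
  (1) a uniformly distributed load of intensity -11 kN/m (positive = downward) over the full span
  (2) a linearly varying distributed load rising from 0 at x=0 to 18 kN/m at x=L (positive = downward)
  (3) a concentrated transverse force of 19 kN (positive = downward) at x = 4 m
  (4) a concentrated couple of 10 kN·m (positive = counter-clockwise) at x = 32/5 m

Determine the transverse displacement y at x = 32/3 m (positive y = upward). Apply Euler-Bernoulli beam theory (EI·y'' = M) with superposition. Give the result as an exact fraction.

Load 1 — uniform load w=-11 kN/m over full span:
  y_1 = -wx(L³-2Lx²+x³)/(24EI) = -(-11)·(32/3)·(16³-2·16·(32/3)²+(32/3)³)/(24·10000) = 123904/151875 m
Load 2 — triangular load w₀=18 kN/m (0→w₀ over full span):
  y_2 = -w₀x(7L⁴-10L²x²+3x⁴)/(360LEI) = -18·(32/3)·(7·16⁴-10·16²·(32/3)²+3·(32/3)⁴)/(360·16·10000) = -34816/50625 m
Load 3 — point force P=19 kN at a=4 m (b=L-a=12):
  y_3 = -Pa(L-x)(2Lx-a²-x²)/(6LEI)  [x>a] = -19·4·(16-(32/3))·(2·16·(32/3)-4²-(32/3)²)/(6·16·10000) = -4522/50625 m
Load 4 — applied couple M₀=10 kN·m at a=32/5 m (b=L-a=48/5):
  y_4 = (M₀x³/(6L)-M₀(x-a)²/2+C₁x)/EI  [x>a] with C₁=M₀(3b²-L²)/(6L)=32/15 = (10·(32/3)³/(6·16)-10·((32/3)-(32/5))²/2+(32/15)·(32/3))/10000 = 1472/253125 m
Superposition: y = Σ y_i = 33866/759375 m ≈ 0.044597 m

y(32/3) = 33866/759375 m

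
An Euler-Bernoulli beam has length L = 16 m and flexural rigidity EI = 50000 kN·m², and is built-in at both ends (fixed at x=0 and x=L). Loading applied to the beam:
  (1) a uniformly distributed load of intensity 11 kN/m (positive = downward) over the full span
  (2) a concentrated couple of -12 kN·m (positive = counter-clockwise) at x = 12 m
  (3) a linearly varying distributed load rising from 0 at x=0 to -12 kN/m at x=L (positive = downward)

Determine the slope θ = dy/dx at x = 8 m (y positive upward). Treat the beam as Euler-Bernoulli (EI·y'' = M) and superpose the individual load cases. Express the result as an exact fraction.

Load 1 — uniform load w=11 kN/m over full span:
  θ_1 = -wx(L-x)(L-2x)/(12EI) = -11·8·(16-8)·(16-2·8)/(12·50000) = 0 rad
Load 2 — applied couple M₀=-12 kN·m at a=12 m (b=L-a=4):
  θ_2 = (R_Ax²/2 - M_Ax)/EI  [x≤a] with R_A=-27/32, M_A=-15/4 = ((-27/32)·8²/2 - (-15/4)·8)/50000 = 3/50000 rad
Load 3 — triangular load w₀=-12 kN/m (0→w₀ over full span):
  θ_3 = -w₀(2x(L-x)(L-2x)(x+2L)+x²(L-x)²)/(120LEI) = -(-12)·(2·8·(16-8)·(16-2·8)·(8+2·16)+8²·(16-8)²)/(120·16·50000) = 8/15625 rad
Superposition: θ = Σ θ_i = 143/250000 rad ≈ 0.000572 rad

θ(8) = 143/250000 rad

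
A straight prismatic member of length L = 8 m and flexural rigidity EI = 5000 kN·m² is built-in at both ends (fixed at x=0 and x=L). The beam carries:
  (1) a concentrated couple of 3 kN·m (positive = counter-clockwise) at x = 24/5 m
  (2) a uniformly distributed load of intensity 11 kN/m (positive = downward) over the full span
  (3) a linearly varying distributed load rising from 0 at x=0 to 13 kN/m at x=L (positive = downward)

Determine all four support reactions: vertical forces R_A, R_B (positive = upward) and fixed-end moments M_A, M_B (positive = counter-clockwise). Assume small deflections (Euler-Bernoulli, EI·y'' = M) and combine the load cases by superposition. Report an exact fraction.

R_A = 3007/50 kN, M_A = 2184/25 kN·m, R_B = 3993/50 kN, M_B = -7493/75 kN·m

Load 1 — applied couple M₀=3 kN·m at a=24/5 m (b=L-a=16/5):
  R_A = 6M₀ab/L³ = 6·3·(24/5)·(16/5)/8³ = 27/50 kN
  M_A = M₀b(2a-b)/L² = 3·(16/5)·(2·(24/5)-(16/5))/8² = 24/25 kN·m
  R_B = -6M₀ab/L³ = -6·3·(24/5)·(16/5)/8³ = -27/50 kN
  M_B = M₀a(2b-a)/L² = 3·(24/5)·(2·(16/5)-(24/5))/8² = 9/25 kN·m
Load 2 — uniform load w=11 kN/m over full span:
  R_A = wL/2 = 11·8/2 = 44 kN
  M_A = wL²/12 = 11·8²/12 = 176/3 kN·m
  R_B = wL/2 = 11·8/2 = 44 kN
  M_B = -wL²/12 = -11·8²/12 = -176/3 kN·m
Load 3 — triangular load w₀=13 kN/m (0→w₀ over full span):
  R_A = 3w₀L/20 = 3·13·8/20 = 78/5 kN
  M_A = w₀L²/30 = 13·8²/30 = 416/15 kN·m
  R_B = 7w₀L/20 = 7·13·8/20 = 182/5 kN
  M_B = -w₀L²/20 = -13·8²/20 = -208/5 kN·m
Superposition: R_A = 3007/50 kN, M_A = 2184/25 kN·m, R_B = 3993/50 kN, M_B = -7493/75 kN·m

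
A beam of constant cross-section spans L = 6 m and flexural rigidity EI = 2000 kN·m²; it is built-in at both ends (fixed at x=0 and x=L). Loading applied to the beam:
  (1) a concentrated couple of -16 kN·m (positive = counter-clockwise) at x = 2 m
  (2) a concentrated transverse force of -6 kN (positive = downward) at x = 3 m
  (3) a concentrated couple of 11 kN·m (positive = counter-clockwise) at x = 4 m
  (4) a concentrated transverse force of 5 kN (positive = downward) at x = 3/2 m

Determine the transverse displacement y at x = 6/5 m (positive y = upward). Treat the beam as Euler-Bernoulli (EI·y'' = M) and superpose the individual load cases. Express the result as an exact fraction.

y(6/5) = -4813/4000000 m

Load 1 — applied couple M₀=-16 kN·m at a=2 m (b=L-a=4):
  y_1 = (R_Ax³/6 - M_Ax²/2)/EI  [x≤a] with R_A=-32/9, M_A=0 = ((-32/9)·(6/5)³/6 - 0·(6/5)²/2)/2000 = -8/15625 m
Load 2 — point force P=-6 kN at a=3 m (b=L-a=3):
  y_2 = -Pb²x²(3aL-(3a+b)x)/(6L³EI)  [x≤a] = -(-6)·3²·(6/5)²·(3·3·6-(3·3+3)·(6/5))/(6·6³·2000) = 297/250000 m
Load 3 — applied couple M₀=11 kN·m at a=4 m (b=L-a=2):
  y_3 = (R_Ax³/6 - M_Ax²/2)/EI  [x≤a] with R_A=22/9, M_A=11/3 = ((22/9)·(6/5)³/6 - (11/3)·(6/5)²/2)/2000 = -121/125000 m
Load 4 — point force P=5 kN at a=3/2 m (b=L-a=9/2):
  y_4 = -Pb²x²(3aL-(3a+b)x)/(6L³EI)  [x≤a] = -5·(9/2)²·(6/5)²·(3·(3/2)·6-(3·(3/2)+(9/2))·(6/5))/(6·6³·2000) = -729/800000 m
Superposition: y = Σ y_i = -4813/4000000 m ≈ -0.001203 m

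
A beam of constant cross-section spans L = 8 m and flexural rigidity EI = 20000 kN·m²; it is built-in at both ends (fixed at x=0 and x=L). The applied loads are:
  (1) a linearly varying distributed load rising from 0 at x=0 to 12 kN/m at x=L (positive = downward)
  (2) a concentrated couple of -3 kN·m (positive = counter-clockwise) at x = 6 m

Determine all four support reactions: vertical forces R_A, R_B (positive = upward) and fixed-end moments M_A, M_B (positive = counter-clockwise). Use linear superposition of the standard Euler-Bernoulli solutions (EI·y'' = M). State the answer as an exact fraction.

R_A = 4473/320 kN, M_A = 1973/80 kN·m, R_B = 10887/320 kN, M_B = -3027/80 kN·m

Load 1 — triangular load w₀=12 kN/m (0→w₀ over full span):
  R_A = 3w₀L/20 = 3·12·8/20 = 72/5 kN
  M_A = w₀L²/30 = 12·8²/30 = 128/5 kN·m
  R_B = 7w₀L/20 = 7·12·8/20 = 168/5 kN
  M_B = -w₀L²/20 = -12·8²/20 = -192/5 kN·m
Load 2 — applied couple M₀=-3 kN·m at a=6 m (b=L-a=2):
  R_A = 6M₀ab/L³ = 6·(-3)·6·2/8³ = -27/64 kN
  M_A = M₀b(2a-b)/L² = (-3)·2·(2·6-2)/8² = -15/16 kN·m
  R_B = -6M₀ab/L³ = -6·(-3)·6·2/8³ = 27/64 kN
  M_B = M₀a(2b-a)/L² = (-3)·6·(2·2-6)/8² = 9/16 kN·m
Superposition: R_A = 4473/320 kN, M_A = 1973/80 kN·m, R_B = 10887/320 kN, M_B = -3027/80 kN·m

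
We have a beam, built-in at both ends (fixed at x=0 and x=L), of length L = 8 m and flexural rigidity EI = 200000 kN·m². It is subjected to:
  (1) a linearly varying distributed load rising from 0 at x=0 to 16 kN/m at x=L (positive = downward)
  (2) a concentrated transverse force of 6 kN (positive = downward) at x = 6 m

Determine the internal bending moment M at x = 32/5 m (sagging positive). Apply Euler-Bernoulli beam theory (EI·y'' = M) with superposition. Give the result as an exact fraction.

Load 1 — triangular load w₀=16 kN/m (0→w₀ over full span):
  M_1 = 3w₀Lx/20 - w₀L²/30 - w₀x³/(6L) = 3·16·8·(32/5)/20 - 16·8²/30 - 16·(32/5)³/(6·8) = 512/375 kN·m
Load 2 — point force P=6 kN at a=6 m (b=L-a=2):
  M_2 = Pa²(a+3b)(L-x)/L³ - Pa²b/L²  [x>a] = 6·6²·(6+3·2)·(8-(32/5))/8³ - 6·6²·2/8² = 27/20 kN·m
Superposition: M = Σ M_i = 4073/1500 kN·m ≈ 2.715333 kN·m

M(32/5) = 4073/1500 kN·m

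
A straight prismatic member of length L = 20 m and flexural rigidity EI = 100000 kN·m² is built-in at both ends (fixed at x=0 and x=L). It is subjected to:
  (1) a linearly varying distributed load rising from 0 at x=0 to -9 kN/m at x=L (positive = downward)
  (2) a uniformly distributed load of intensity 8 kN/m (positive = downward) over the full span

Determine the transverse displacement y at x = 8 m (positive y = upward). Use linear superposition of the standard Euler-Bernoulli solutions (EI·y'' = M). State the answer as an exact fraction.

Load 1 — triangular load w₀=-9 kN/m (0→w₀ over full span):
  y_1 = -w₀x²(L-x)²(x+2L)/(120LEI) = -(-9)·8²·(20-8)²·(8+2·20)/(120·20·100000) = 1296/78125 m
Load 2 — uniform load w=8 kN/m over full span:
  y_2 = -wx²(L-x)²/(24EI) = -8·8²·(20-8)²/(24·100000) = -96/3125 m
Superposition: y = Σ y_i = -1104/78125 m ≈ -0.014131 m

y(8) = -1104/78125 m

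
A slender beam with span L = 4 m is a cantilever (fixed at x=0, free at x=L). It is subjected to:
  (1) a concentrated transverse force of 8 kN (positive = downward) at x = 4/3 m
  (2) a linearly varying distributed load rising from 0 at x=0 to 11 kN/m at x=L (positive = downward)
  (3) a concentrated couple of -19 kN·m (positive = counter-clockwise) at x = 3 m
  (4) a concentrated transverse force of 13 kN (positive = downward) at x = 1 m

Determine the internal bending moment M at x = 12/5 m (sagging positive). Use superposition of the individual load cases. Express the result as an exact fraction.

M(12/5) = -11701/375 kN·m

Load 1 — point force P=8 kN at a=4/3 m (b=L-a=8/3):
  M_1 = 0  [x>a] = 0 kN·m
Load 2 — triangular load w₀=11 kN/m (0→w₀ over full span):
  M_2 = w₀Lx/2 - w₀L²/3 - w₀x³/(6L) = 11·4·(12/5)/2 - 11·4²/3 - 11·(12/5)³/(6·4) = -4576/375 kN·m
Load 3 — applied couple M₀=-19 kN·m at a=3 m (b=L-a=1):
  M_3 = M₀  [x≤a] = (-19) = -19 kN·m
Load 4 — point force P=13 kN at a=1 m (b=L-a=3):
  M_4 = 0  [x>a] = 0 kN·m
Superposition: M = Σ M_i = -11701/375 kN·m ≈ -31.202667 kN·m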